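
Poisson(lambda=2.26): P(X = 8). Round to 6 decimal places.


P = e^(-lam) * lam^k / k!
e^(-2.26) ≈ 0.1043505
lam^k = 2.26^8 ≈ 680.561713
k! = 8! = 40320
P = 0.1043505 * 680.561713 / 40320 ≈ 0.001761

0.001761


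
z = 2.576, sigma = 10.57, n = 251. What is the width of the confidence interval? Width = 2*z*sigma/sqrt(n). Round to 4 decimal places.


width = 2*z*sigma/sqrt(n)
2*z*sigma = 2 * 2.576 * 10.57 = 54.45664
sqrt(251) ≈ 15.842980
width = 54.45664 / 15.842980 ≈ 3.437273

3.4373


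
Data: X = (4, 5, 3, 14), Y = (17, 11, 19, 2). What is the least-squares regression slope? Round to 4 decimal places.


b = sum((xi-xbar)(yi-ybar)) / sum((xi-xbar)^2)
n = 4, xbar = 26/4 = 6.5, ybar = 49/4 = 12.25
Sxy = sum((xi-xbar)(yi-ybar)) = -110.5
Sxx = sum((xi-xbar)^2) = 77
b = Sxy / Sxx = -221/154 ≈ -1.435065

-1.4351


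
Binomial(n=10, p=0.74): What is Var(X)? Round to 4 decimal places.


Var = n*p*(1-p) = 10 * 0.74 * 0.26 = 1.924

1.9240


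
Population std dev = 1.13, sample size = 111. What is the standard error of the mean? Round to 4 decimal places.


SE = sigma / sqrt(n)
sqrt(111) ≈ 10.535654
SE = 1.13 / 10.535654 ≈ 0.107255

0.1073


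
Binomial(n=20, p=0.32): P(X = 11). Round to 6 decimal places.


P = C(n,k) * p^k * (1-p)^(n-k)
C(20,11) = 167960
p^k = 0.32^11 ≈ 0.000003602880
(1-p)^(n-k) = 0.68^9 ≈ 0.03108710
P = 167960 * 0.000003602880 * 0.03108710 ≈ 0.018812

0.018812


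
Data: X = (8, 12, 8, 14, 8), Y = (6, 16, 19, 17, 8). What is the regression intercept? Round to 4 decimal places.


a = ybar - b*xbar, where b = sum((xi-xbar)(yi-ybar)) / sum((xi-xbar)^2)
n = 5, xbar = 50/5 = 10, ybar = 66/5 = 13.2
Sxy = sum((xi-xbar)(yi-ybar)) = 34
Sxx = sum((xi-xbar)^2) = 32
b = Sxy / Sxx = 1.0625
a = 13.2 - 1.0625 * 10 = 2.575

2.5750


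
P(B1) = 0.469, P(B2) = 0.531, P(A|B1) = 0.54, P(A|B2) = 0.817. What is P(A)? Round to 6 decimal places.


P(A) = P(A|B1)*P(B1) + P(A|B2)*P(B2)
P(A|B1)*P(B1) = 0.54 * 0.469 = 0.25326
P(A|B2)*P(B2) = 0.817 * 0.531 = 0.433827
P(A) = 0.25326 + 0.433827 = 0.687087

0.687087


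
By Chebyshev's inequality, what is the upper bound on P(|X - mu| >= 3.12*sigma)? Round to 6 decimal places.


P <= 1/k^2
k^2 = 3.12^2 = 9.7344
1/k^2 = 1 / 9.7344 = 625/6084 ≈ 0.10272847

0.102728


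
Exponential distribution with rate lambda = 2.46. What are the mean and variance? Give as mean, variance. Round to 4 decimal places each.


mean = 1/lam, var = 1/lam^2
mean = 1 / 2.46 = 50/123 ≈ 0.406504
lam^2 = 2.46^2 = 6.0516
var = 1 / 6.0516 ≈ 0.165246

0.4065, 0.1652


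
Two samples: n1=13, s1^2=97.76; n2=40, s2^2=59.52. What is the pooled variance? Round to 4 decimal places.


sp^2 = ((n1-1)*s1^2 + (n2-1)*s2^2)/(n1+n2-2)
(n1-1)*s1^2 = 12 * 97.76 = 1173.12
(n2-1)*s2^2 = 39 * 59.52 = 2321.28
numerator = 1173.12 + 2321.28 = 3494.4
n1+n2-2 = 51
sp^2 = 3494.4 / 51 = 5824/85 ≈ 68.517647

68.5176


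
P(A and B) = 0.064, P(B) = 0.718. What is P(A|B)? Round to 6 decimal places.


P(A|B) = P(A and B) / P(B) = 0.064 / 0.718 = 32/359 ≈ 0.08913649

0.089136


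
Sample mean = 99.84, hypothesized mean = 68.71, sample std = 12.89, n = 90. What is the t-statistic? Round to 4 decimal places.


t = (xbar - mu0) / (s/sqrt(n))
xbar - mu0 = 99.84 - 68.71 = 31.13
sqrt(90) ≈ 9.48683298
s/sqrt(n) = 12.89 / 9.48683298 ≈ 1.35872530
t = 31.13 / 1.35872530 ≈ 22.911180

22.9112


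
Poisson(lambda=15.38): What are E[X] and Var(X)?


E[X] = Var(X) = lambda = 15.38

15.38, 15.38


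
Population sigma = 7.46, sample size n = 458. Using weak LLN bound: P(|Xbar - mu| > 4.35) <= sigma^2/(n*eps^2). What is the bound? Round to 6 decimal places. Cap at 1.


bound = min(1, sigma^2/(n*eps^2))
sigma^2 = 7.46^2 = 55.6516
n*eps^2 = 458 * 4.35^2 = 458 * 18.9225 = 8666.505
sigma^2/(n*eps^2) = 55.6516 / 8666.505 ≈ 0.00642146

0.006421


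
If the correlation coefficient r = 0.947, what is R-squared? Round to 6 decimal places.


R^2 = r^2 = (0.947)^2 = 0.896809

0.896809


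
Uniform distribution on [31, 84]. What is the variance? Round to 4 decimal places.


Var = (b-a)^2 / 12
(b-a)^2 = (84 - 31)^2 = 2809
Var = 2809/12 ≈ 234.083333

234.0833


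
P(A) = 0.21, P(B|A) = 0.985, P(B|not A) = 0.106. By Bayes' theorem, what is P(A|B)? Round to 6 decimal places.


P(A|B) = P(B|A)*P(A) / P(B), P(B) = P(B|A)*P(A) + P(B|not A)*P(not A)
P(B|A)*P(A) = 0.985 * 0.21 = 0.20685
P(B|not A)*P(not A) = 0.106 * 0.79 = 0.08374
P(B) = 0.20685 + 0.08374 = 0.29059
P(A|B) = 0.20685 / 0.29059 ≈ 0.71182766

0.711828


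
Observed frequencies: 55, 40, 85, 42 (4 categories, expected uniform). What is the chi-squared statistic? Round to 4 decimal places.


chi2 = sum((O-E)^2/E), E = total/4
total = 222, E = 222/4 = 55.5
(55 - 55.5)^2 / 55.5 = 0.25 / 55.5 = 1/222 ≈ 0.004505
(40 - 55.5)^2 / 55.5 = 240.25 / 55.5 = 961/222 ≈ 4.328829
(85 - 55.5)^2 / 55.5 = 870.25 / 55.5 = 3481/222 ≈ 15.680180
(42 - 55.5)^2 / 55.5 = 182.25 / 55.5 = 243/74 ≈ 3.283784
chi2 = 862/37 ≈ 23.297297

23.2973


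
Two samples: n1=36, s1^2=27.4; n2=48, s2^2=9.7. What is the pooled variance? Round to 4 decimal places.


sp^2 = ((n1-1)*s1^2 + (n2-1)*s2^2)/(n1+n2-2)
(n1-1)*s1^2 = 35 * 27.4 = 959
(n2-1)*s2^2 = 47 * 9.7 = 455.9
numerator = 959 + 455.9 = 1414.9
n1+n2-2 = 82
sp^2 = 1414.9 / 82 = 14149/820 ≈ 17.254878

17.2549


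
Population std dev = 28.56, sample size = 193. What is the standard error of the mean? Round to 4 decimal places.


SE = sigma / sqrt(n)
sqrt(193) ≈ 13.892444
SE = 28.56 / 13.892444 ≈ 2.055794

2.0558


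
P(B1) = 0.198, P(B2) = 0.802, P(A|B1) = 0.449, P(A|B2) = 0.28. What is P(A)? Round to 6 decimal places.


P(A) = P(A|B1)*P(B1) + P(A|B2)*P(B2)
P(A|B1)*P(B1) = 0.449 * 0.198 = 0.088902
P(A|B2)*P(B2) = 0.28 * 0.802 = 0.22456
P(A) = 0.088902 + 0.22456 = 0.313462

0.313462


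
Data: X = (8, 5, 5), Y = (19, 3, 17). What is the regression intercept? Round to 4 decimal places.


a = ybar - b*xbar, where b = sum((xi-xbar)(yi-ybar)) / sum((xi-xbar)^2)
n = 3, xbar = 18/3 = 6, ybar = 39/3 = 13
Sxy = sum((xi-xbar)(yi-ybar)) = 18
Sxx = sum((xi-xbar)^2) = 6
b = Sxy / Sxx = 3
a = 13 - 3 * 6 = -5

-5.0000


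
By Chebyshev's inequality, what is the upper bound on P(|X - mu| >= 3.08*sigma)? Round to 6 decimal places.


P <= 1/k^2
k^2 = 3.08^2 = 9.4864
1/k^2 = 1 / 9.4864 = 625/5929 ≈ 0.10541407

0.105414


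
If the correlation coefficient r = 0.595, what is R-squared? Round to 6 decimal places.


R^2 = r^2 = (0.595)^2 = 0.354025

0.354025


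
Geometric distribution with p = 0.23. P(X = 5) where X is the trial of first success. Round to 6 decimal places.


P = (1-p)^(k-1) * p
(1-p)^(k-1) = 0.77^4 ≈ 0.3515304
P = 0.3515304 * 0.23 ≈ 0.08085199

0.080852


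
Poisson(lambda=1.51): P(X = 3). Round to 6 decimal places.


P = e^(-lam) * lam^k / k!
e^(-1.51) ≈ 0.2209100
lam^k = 1.51^3 = 3.442951
k! = 3! = 6
P = 0.2209100 * 3.442951 / 6 ≈ 0.126764

0.126764


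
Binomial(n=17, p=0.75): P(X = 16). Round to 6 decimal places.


P = C(n,k) * p^k * (1-p)^(n-k)
C(17,16) = 17
p^k = 0.75^16 ≈ 0.01002260
(1-p)^(n-k) = 0.25^1 = 0.25
P = 17 * 0.01002260 * 0.25 ≈ 0.042596

0.042596


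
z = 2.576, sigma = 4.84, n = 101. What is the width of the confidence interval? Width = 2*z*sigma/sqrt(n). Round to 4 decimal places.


width = 2*z*sigma/sqrt(n)
2*z*sigma = 2 * 2.576 * 4.84 = 24.93568
sqrt(101) ≈ 10.049876
width = 24.93568 / 10.049876 ≈ 2.481193

2.4812


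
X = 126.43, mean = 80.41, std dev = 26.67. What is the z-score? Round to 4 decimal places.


z = (X - mu) / sigma
X - mu = 126.43 - 80.41 = 46.02
z = 46.02 / 26.67 = 1534/889 ≈ 1.725534

1.7255


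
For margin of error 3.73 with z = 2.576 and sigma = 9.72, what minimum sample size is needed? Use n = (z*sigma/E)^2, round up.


z*sigma/E = 2.576 * 9.72 / 3.73 ≈ 6.712794
(z*sigma/E)^2 ≈ 45.061597
round up: n = 46

46


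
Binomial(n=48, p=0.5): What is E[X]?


E[X] = n*p = 48 * 0.5 = 24

24


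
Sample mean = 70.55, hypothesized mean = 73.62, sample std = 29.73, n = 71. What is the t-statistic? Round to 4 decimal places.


t = (xbar - mu0) / (s/sqrt(n))
xbar - mu0 = 70.55 - 73.62 = -3.07
sqrt(71) ≈ 8.42614977
s/sqrt(n) = 29.73 / 8.42614977 ≈ 3.52830187
t = -3.07 / 3.52830187 ≈ -0.870107

-0.8701


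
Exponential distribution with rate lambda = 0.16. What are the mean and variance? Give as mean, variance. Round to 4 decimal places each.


mean = 1/lam, var = 1/lam^2
mean = 1 / 0.16 = 6.25
lam^2 = 0.16^2 = 0.0256
var = 1 / 0.0256 = 39.0625

6.2500, 39.0625


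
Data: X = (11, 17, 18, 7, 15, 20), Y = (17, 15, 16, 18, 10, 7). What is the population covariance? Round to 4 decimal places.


Cov = (1/n)*sum((xi-xbar)(yi-ybar))
n = 6, xbar = 88/6 = 44/3 ≈ 14.666667, ybar = 83/6 ≈ 13.833333
sum((xi-xbar)(yi-ybar)) = -214/3 ≈ -71.333333
Cov = -71.333333 / 6 = -107/9 ≈ -11.888889

-11.8889


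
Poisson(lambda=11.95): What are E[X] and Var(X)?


E[X] = Var(X) = lambda = 11.95

11.95, 11.95


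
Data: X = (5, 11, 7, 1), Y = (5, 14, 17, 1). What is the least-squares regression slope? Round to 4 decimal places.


b = sum((xi-xbar)(yi-ybar)) / sum((xi-xbar)^2)
n = 4, xbar = 24/4 = 6, ybar = 37/4 = 9.25
Sxy = sum((xi-xbar)(yi-ybar)) = 77
Sxx = sum((xi-xbar)^2) = 52
b = Sxy / Sxx = 77/52 ≈ 1.480769

1.4808


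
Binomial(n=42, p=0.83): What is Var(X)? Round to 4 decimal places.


Var = n*p*(1-p) = 42 * 0.83 * 0.17 = 5.9262

5.9262


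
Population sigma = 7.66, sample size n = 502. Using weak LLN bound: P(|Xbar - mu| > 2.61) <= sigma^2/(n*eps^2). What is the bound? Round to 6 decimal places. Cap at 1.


bound = min(1, sigma^2/(n*eps^2))
sigma^2 = 7.66^2 = 58.6756
n*eps^2 = 502 * 2.61^2 = 502 * 6.8121 = 3419.6742
sigma^2/(n*eps^2) = 58.6756 / 3419.6742 ≈ 0.01715824

0.017158


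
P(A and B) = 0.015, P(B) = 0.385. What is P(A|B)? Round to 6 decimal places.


P(A|B) = P(A and B) / P(B) = 0.015 / 0.385 = 3/77 ≈ 0.03896104

0.038961


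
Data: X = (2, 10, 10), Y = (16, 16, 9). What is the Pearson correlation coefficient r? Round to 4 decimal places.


r = sum((xi-xbar)(yi-ybar)) / sqrt(sum((xi-xbar)^2) * sum((yi-ybar)^2))
n = 3, xbar = 22/3 ≈ 7.333333, ybar = 41/3 ≈ 13.666667
Sxy = sum((xi-xbar)(yi-ybar)) = -56/3 ≈ -18.666667
Sxx = sum((xi-xbar)^2) = 128/3 ≈ 42.666667
Syy = sum((yi-ybar)^2) = 98/3 ≈ 32.666667
sqrt(Sxx*Syy) = 112/3 ≈ 37.333333
r = Sxy / sqrt(Sxx*Syy) = -18.666667 / 37.333333 = -0.5

-0.5000


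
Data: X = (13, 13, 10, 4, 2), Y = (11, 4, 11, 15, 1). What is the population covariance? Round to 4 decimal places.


Cov = (1/n)*sum((xi-xbar)(yi-ybar))
n = 5, xbar = 42/5 = 8.4, ybar = 42/5 = 8.4
sum((xi-xbar)(yi-ybar)) = 14.2
Cov = 14.2 / 5 = 2.84

2.8400


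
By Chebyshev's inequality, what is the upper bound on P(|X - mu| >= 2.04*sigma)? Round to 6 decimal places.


P <= 1/k^2
k^2 = 2.04^2 = 4.1616
1/k^2 = 1 / 4.1616 = 625/2601 ≈ 0.24029220

0.240292


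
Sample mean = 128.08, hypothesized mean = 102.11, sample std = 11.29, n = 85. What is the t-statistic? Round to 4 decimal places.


t = (xbar - mu0) / (s/sqrt(n))
xbar - mu0 = 128.08 - 102.11 = 25.97
sqrt(85) ≈ 9.21954446
s/sqrt(n) = 11.29 / 9.21954446 ≈ 1.22457243
t = 25.97 / 1.22457243 ≈ 21.207402

21.2074


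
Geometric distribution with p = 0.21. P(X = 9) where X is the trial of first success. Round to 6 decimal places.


P = (1-p)^(k-1) * p
(1-p)^(k-1) = 0.79^8 ≈ 0.1517109
P = 0.1517109 * 0.21 ≈ 0.03185929

0.031859


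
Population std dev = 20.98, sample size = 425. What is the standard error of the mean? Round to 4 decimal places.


SE = sigma / sqrt(n)
sqrt(425) ≈ 20.615528
SE = 20.98 / 20.615528 ≈ 1.017679

1.0177


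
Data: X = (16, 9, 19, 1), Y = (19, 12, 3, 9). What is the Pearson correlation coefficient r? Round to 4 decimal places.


r = sum((xi-xbar)(yi-ybar)) / sqrt(sum((xi-xbar)^2) * sum((yi-ybar)^2))
n = 4, xbar = 45/4 = 11.25, ybar = 43/4 = 10.75
Sxy = sum((xi-xbar)(yi-ybar)) = -5.75
Sxx = sum((xi-xbar)^2) = 192.75
Syy = sum((yi-ybar)^2) = 132.75
sqrt(Sxx*Syy) ≈ 159.961128
r = Sxy / sqrt(Sxx*Syy) = -5.75 / 159.961128 ≈ -0.035946

-0.0359


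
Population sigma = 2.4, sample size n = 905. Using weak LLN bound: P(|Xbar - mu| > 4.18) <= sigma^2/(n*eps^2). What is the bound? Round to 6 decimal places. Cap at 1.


bound = min(1, sigma^2/(n*eps^2))
sigma^2 = 2.4^2 = 5.76
n*eps^2 = 905 * 4.18^2 = 905 * 17.4724 = 15812.522
sigma^2/(n*eps^2) = 5.76 / 15812.522 ≈ 0.00036427

0.000364


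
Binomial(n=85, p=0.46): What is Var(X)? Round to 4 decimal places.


Var = n*p*(1-p) = 85 * 0.46 * 0.54 = 21.114

21.1140


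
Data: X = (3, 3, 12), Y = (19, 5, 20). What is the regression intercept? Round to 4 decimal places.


a = ybar - b*xbar, where b = sum((xi-xbar)(yi-ybar)) / sum((xi-xbar)^2)
n = 3, xbar = 18/3 = 6, ybar = 44/3 ≈ 14.666667
Sxy = sum((xi-xbar)(yi-ybar)) = 48
Sxx = sum((xi-xbar)^2) = 54
b = Sxy / Sxx = 8/9 ≈ 0.888889
a = 14.666667 - 0.888889 * 6 = 28/3 ≈ 9.333333

9.3333


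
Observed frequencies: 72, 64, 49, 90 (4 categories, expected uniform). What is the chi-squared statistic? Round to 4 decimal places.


chi2 = sum((O-E)^2/E), E = total/4
total = 275, E = 275/4 = 68.75
(72 - 68.75)^2 / 68.75 = 10.5625 / 68.75 = 169/1100 ≈ 0.153636
(64 - 68.75)^2 / 68.75 = 22.5625 / 68.75 = 361/1100 ≈ 0.328182
(49 - 68.75)^2 / 68.75 = 390.0625 / 68.75 = 6241/1100 ≈ 5.673636
(90 - 68.75)^2 / 68.75 = 451.5625 / 68.75 = 289/44 ≈ 6.568182
chi2 = 3499/275 ≈ 12.723636

12.7236


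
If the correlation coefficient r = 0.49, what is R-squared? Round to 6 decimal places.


R^2 = r^2 = (0.49)^2 = 0.2401

0.240100


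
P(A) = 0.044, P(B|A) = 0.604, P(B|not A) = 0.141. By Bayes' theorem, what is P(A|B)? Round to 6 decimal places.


P(A|B) = P(B|A)*P(A) / P(B), P(B) = P(B|A)*P(A) + P(B|not A)*P(not A)
P(B|A)*P(A) = 0.604 * 0.044 = 0.026576
P(B|not A)*P(not A) = 0.141 * 0.956 = 0.134796
P(B) = 0.026576 + 0.134796 = 0.161372
P(A|B) = 0.026576 / 0.161372 ≈ 0.16468780

0.164688


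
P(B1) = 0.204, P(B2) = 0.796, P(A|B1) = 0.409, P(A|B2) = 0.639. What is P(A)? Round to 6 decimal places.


P(A) = P(A|B1)*P(B1) + P(A|B2)*P(B2)
P(A|B1)*P(B1) = 0.409 * 0.204 = 0.083436
P(A|B2)*P(B2) = 0.639 * 0.796 = 0.508644
P(A) = 0.083436 + 0.508644 = 0.59208

0.592080


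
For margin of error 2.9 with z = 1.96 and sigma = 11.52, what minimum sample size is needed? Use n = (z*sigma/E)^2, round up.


z*sigma/E = 1.96 * 11.52 / 2.9 = 28224/3625 ≈ 7.785931
(z*sigma/E)^2 ≈ 60.620722
round up: n = 61

61


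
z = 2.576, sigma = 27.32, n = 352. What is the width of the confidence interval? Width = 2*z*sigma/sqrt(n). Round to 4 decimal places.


width = 2*z*sigma/sqrt(n)
2*z*sigma = 2 * 2.576 * 27.32 = 140.75264
sqrt(352) ≈ 18.761663
width = 140.75264 / 18.761663 ≈ 7.502141

7.5021


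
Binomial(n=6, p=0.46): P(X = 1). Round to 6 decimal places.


P = C(n,k) * p^k * (1-p)^(n-k)
C(6,1) = 6
p^k = 0.46^1 = 0.46
(1-p)^(n-k) = 0.54^5 ≈ 0.04591650
P = 6 * 0.46 * 0.04591650 ≈ 0.126730

0.126730


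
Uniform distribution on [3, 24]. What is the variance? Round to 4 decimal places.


Var = (b-a)^2 / 12
(b-a)^2 = (24 - 3)^2 = 441
Var = 441/12 = 36.75

36.7500


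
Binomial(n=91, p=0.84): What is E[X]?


E[X] = n*p = 91 * 0.84 = 76.44

76.44


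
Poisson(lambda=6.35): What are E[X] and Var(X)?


E[X] = Var(X) = lambda = 6.35

6.35, 6.35


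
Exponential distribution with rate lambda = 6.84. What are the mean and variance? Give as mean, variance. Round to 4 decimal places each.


mean = 1/lam, var = 1/lam^2
mean = 1 / 6.84 = 25/171 ≈ 0.146199
lam^2 = 6.84^2 = 46.7856
var = 1 / 46.7856 ≈ 0.021374

0.1462, 0.0214


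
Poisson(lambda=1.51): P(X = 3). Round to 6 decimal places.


P = e^(-lam) * lam^k / k!
e^(-1.51) ≈ 0.2209100
lam^k = 1.51^3 = 3.442951
k! = 3! = 6
P = 0.2209100 * 3.442951 / 6 ≈ 0.126764

0.126764


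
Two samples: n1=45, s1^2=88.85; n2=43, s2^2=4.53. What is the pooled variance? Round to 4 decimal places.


sp^2 = ((n1-1)*s1^2 + (n2-1)*s2^2)/(n1+n2-2)
(n1-1)*s1^2 = 44 * 88.85 = 3909.4
(n2-1)*s2^2 = 42 * 4.53 = 190.26
numerator = 3909.4 + 190.26 = 4099.66
n1+n2-2 = 86
sp^2 = 4099.66 / 86 = 204983/4300 ≈ 47.670465

47.6705


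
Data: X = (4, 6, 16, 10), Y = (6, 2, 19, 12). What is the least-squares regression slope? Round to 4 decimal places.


b = sum((xi-xbar)(yi-ybar)) / sum((xi-xbar)^2)
n = 4, xbar = 36/4 = 9, ybar = 39/4 = 9.75
Sxy = sum((xi-xbar)(yi-ybar)) = 109
Sxx = sum((xi-xbar)^2) = 84
b = Sxy / Sxx = 109/84 ≈ 1.297619

1.2976


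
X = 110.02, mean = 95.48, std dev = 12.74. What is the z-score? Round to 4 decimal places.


z = (X - mu) / sigma
X - mu = 110.02 - 95.48 = 14.54
z = 14.54 / 12.74 = 727/637 ≈ 1.141287

1.1413


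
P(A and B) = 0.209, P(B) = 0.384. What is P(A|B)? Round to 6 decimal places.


P(A|B) = P(A and B) / P(B) = 0.209 / 0.384 = 209/384 ≈ 0.54427083

0.544271


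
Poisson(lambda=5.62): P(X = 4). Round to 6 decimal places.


P = e^(-lam) * lam^k / k!
e^(-5.62) ≈ 0.003624641
lam^k = 5.62^4 ≈ 997.574323
k! = 4! = 24
P = 0.003624641 * 997.574323 / 24 ≈ 0.150660

0.150660


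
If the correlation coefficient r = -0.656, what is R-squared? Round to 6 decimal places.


R^2 = r^2 = (-0.656)^2 = 0.430336

0.430336


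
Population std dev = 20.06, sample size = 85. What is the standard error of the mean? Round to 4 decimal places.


SE = sigma / sqrt(n)
sqrt(85) ≈ 9.219544
SE = 20.06 / 9.219544 ≈ 2.175812

2.1758


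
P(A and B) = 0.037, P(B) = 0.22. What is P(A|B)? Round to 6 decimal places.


P(A|B) = P(A and B) / P(B) = 0.037 / 0.22 = 37/220 ≈ 0.16818182

0.168182


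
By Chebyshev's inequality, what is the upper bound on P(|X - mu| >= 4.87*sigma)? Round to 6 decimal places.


P <= 1/k^2
k^2 = 4.87^2 = 23.7169
1/k^2 = 1 / 23.7169 ≈ 0.04216403

0.042164


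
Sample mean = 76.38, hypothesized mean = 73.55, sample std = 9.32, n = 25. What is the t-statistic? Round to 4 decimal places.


t = (xbar - mu0) / (s/sqrt(n))
xbar - mu0 = 76.38 - 73.55 = 2.83
sqrt(25) = 5
s/sqrt(n) = 9.32 / 5 = 1.864
t = 2.83 / 1.864 = 1415/932 ≈ 1.518240

1.5182


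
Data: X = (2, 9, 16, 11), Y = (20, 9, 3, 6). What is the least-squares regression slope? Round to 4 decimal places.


b = sum((xi-xbar)(yi-ybar)) / sum((xi-xbar)^2)
n = 4, xbar = 38/4 = 9.5, ybar = 38/4 = 9.5
Sxy = sum((xi-xbar)(yi-ybar)) = -126
Sxx = sum((xi-xbar)^2) = 101
b = Sxy / Sxx = -126/101 ≈ -1.247525

-1.2475


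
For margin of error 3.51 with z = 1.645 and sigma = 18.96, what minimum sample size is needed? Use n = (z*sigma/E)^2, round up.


z*sigma/E = 1.645 * 18.96 / 3.51 = 25991/2925 ≈ 8.885812
(z*sigma/E)^2 ≈ 78.957654
round up: n = 79

79


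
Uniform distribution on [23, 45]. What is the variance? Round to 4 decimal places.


Var = (b-a)^2 / 12
(b-a)^2 = (45 - 23)^2 = 484
Var = 484/12 ≈ 40.333333

40.3333


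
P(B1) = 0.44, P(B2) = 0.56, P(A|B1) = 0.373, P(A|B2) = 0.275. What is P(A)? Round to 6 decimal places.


P(A) = P(A|B1)*P(B1) + P(A|B2)*P(B2)
P(A|B1)*P(B1) = 0.373 * 0.44 = 0.16412
P(A|B2)*P(B2) = 0.275 * 0.56 = 0.154
P(A) = 0.16412 + 0.154 = 0.31812

0.318120


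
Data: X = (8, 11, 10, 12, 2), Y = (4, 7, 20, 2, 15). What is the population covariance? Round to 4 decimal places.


Cov = (1/n)*sum((xi-xbar)(yi-ybar))
n = 5, xbar = 43/5 = 8.6, ybar = 48/5 = 9.6
sum((xi-xbar)(yi-ybar)) = -49.8
Cov = -49.8 / 5 = -9.96

-9.9600


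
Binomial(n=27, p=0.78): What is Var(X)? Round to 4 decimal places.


Var = n*p*(1-p) = 27 * 0.78 * 0.22 = 4.6332

4.6332


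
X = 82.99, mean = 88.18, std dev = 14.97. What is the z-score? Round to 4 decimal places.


z = (X - mu) / sigma
X - mu = 82.99 - 88.18 = -5.19
z = -5.19 / 14.97 = -173/499 ≈ -0.346693

-0.3467


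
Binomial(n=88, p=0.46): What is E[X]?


E[X] = n*p = 88 * 0.46 = 40.48

40.48


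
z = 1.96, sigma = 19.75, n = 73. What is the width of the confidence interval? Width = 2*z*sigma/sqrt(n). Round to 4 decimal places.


width = 2*z*sigma/sqrt(n)
2*z*sigma = 2 * 1.96 * 19.75 = 77.42
sqrt(73) ≈ 8.544004
width = 77.42 / 8.544004 ≈ 9.061326

9.0613


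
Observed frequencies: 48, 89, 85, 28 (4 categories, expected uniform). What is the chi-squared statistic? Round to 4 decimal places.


chi2 = sum((O-E)^2/E), E = total/4
total = 250, E = 250/4 = 62.5
(48 - 62.5)^2 / 62.5 = 210.25 / 62.5 = 3.364
(89 - 62.5)^2 / 62.5 = 702.25 / 62.5 = 11.236
(85 - 62.5)^2 / 62.5 = 506.25 / 62.5 = 8.1
(28 - 62.5)^2 / 62.5 = 1190.25 / 62.5 = 19.044
chi2 = 41.744

41.7440


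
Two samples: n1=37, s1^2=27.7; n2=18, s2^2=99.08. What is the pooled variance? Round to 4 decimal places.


sp^2 = ((n1-1)*s1^2 + (n2-1)*s2^2)/(n1+n2-2)
(n1-1)*s1^2 = 36 * 27.7 = 997.2
(n2-1)*s2^2 = 17 * 99.08 = 1684.36
numerator = 997.2 + 1684.36 = 2681.56
n1+n2-2 = 53
sp^2 = 2681.56 / 53 = 67039/1325 ≈ 50.595472

50.5955


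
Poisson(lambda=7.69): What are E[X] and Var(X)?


E[X] = Var(X) = lambda = 7.69

7.69, 7.69


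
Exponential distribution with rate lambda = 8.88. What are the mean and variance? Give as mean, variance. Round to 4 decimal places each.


mean = 1/lam, var = 1/lam^2
mean = 1 / 8.88 = 25/222 ≈ 0.112613
lam^2 = 8.88^2 = 78.8544
var = 1 / 78.8544 ≈ 0.012682

0.1126, 0.0127


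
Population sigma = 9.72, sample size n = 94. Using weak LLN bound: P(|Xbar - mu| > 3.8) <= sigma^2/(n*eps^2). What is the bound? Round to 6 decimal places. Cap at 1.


bound = min(1, sigma^2/(n*eps^2))
sigma^2 = 9.72^2 = 94.4784
n*eps^2 = 94 * 3.8^2 = 94 * 14.44 = 1357.36
sigma^2/(n*eps^2) = 94.4784 / 1357.36 ≈ 0.06960453

0.069605


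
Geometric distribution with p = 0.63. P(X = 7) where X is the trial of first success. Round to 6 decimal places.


P = (1-p)^(k-1) * p
(1-p)^(k-1) = 0.37^6 ≈ 0.002565726
P = 0.002565726 * 0.63 ≈ 0.001616408

0.001616


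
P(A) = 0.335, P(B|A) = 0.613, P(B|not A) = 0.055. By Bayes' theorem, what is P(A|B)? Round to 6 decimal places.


P(A|B) = P(B|A)*P(A) / P(B), P(B) = P(B|A)*P(A) + P(B|not A)*P(not A)
P(B|A)*P(A) = 0.613 * 0.335 = 0.205355
P(B|not A)*P(not A) = 0.055 * 0.665 = 0.036575
P(B) = 0.205355 + 0.036575 = 0.24193
P(A|B) = 0.205355 / 0.24193 ≈ 0.84881991

0.848820


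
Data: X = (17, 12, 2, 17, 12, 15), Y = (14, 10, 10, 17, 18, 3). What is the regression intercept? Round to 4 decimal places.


a = ybar - b*xbar, where b = sum((xi-xbar)(yi-ybar)) / sum((xi-xbar)^2)
n = 6, xbar = 75/6 = 12.5, ybar = 72/6 = 12
Sxy = sum((xi-xbar)(yi-ybar)) = 28
Sxx = sum((xi-xbar)^2) = 157.5
b = Sxy / Sxx = 8/45 ≈ 0.177778
a = 12 - 0.177778 * 12.5 = 88/9 ≈ 9.777778

9.7778


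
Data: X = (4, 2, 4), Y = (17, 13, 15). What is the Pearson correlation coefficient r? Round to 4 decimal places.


r = sum((xi-xbar)(yi-ybar)) / sqrt(sum((xi-xbar)^2) * sum((yi-ybar)^2))
n = 3, xbar = 10/3 ≈ 3.333333, ybar = 45/3 = 15
Sxy = sum((xi-xbar)(yi-ybar)) = 4
Sxx = sum((xi-xbar)^2) = 8/3 ≈ 2.666667
Syy = sum((yi-ybar)^2) = 8
sqrt(Sxx*Syy) ≈ 4.618802
r = Sxy / sqrt(Sxx*Syy) = 4 / 4.618802 ≈ 0.866025

0.8660


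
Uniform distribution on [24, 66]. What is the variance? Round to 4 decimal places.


Var = (b-a)^2 / 12
(b-a)^2 = (66 - 24)^2 = 1764
Var = 1764/12 = 147

147.0000


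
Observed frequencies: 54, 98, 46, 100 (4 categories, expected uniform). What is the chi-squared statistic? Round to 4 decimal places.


chi2 = sum((O-E)^2/E), E = total/4
total = 298, E = 298/4 = 74.5
(54 - 74.5)^2 / 74.5 = 420.25 / 74.5 = 1681/298 ≈ 5.640940
(98 - 74.5)^2 / 74.5 = 552.25 / 74.5 = 2209/298 ≈ 7.412752
(46 - 74.5)^2 / 74.5 = 812.25 / 74.5 = 3249/298 ≈ 10.902685
(100 - 74.5)^2 / 74.5 = 650.25 / 74.5 = 2601/298 ≈ 8.728188
chi2 = 4870/149 ≈ 32.684564

32.6846


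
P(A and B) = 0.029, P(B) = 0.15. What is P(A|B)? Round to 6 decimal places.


P(A|B) = P(A and B) / P(B) = 0.029 / 0.15 = 29/150 ≈ 0.19333333

0.193333


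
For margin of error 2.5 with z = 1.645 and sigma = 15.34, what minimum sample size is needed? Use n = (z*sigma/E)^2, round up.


z*sigma/E = 1.645 * 15.34 / 2.5 = 10.09372
(z*sigma/E)^2 ≈ 101.883183
round up: n = 102

102


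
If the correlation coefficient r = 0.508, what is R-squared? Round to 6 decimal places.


R^2 = r^2 = (0.508)^2 = 0.258064

0.258064


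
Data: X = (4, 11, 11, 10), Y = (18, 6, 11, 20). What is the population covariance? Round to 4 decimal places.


Cov = (1/n)*sum((xi-xbar)(yi-ybar))
n = 4, xbar = 36/4 = 9, ybar = 55/4 = 13.75
sum((xi-xbar)(yi-ybar)) = -36
Cov = -36 / 4 = -9

-9.0000


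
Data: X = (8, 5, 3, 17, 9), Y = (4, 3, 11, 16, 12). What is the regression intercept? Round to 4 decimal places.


a = ybar - b*xbar, where b = sum((xi-xbar)(yi-ybar)) / sum((xi-xbar)^2)
n = 5, xbar = 42/5 = 8.4, ybar = 46/5 = 9.2
Sxy = sum((xi-xbar)(yi-ybar)) = 73.6
Sxx = sum((xi-xbar)^2) = 115.2
b = Sxy / Sxx = 23/36 ≈ 0.638889
a = 9.2 - 0.638889 * 8.4 = 23/6 ≈ 3.833333

3.8333


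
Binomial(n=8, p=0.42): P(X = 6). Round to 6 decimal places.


P = C(n,k) * p^k * (1-p)^(n-k)
C(8,6) = 28
p^k = 0.42^6 ≈ 0.005489032
(1-p)^(n-k) = 0.58^2 = 0.3364
P = 28 * 0.005489032 * 0.3364 ≈ 0.051702

0.051702


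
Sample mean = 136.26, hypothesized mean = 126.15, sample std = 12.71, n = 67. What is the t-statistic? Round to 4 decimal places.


t = (xbar - mu0) / (s/sqrt(n))
xbar - mu0 = 136.26 - 126.15 = 10.11
sqrt(67) ≈ 8.18535277
s/sqrt(n) = 12.71 / 8.18535277 ≈ 1.55277364
t = 10.11 / 1.55277364 ≈ 6.510930

6.5109


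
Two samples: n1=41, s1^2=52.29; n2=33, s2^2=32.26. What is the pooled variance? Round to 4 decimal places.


sp^2 = ((n1-1)*s1^2 + (n2-1)*s2^2)/(n1+n2-2)
(n1-1)*s1^2 = 40 * 52.29 = 2091.6
(n2-1)*s2^2 = 32 * 32.26 = 1032.32
numerator = 2091.6 + 1032.32 = 3123.92
n1+n2-2 = 72
sp^2 = 3123.92 / 72 = 39049/900 ≈ 43.387778

43.3878


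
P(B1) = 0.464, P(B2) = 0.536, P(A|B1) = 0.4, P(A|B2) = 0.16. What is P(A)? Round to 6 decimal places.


P(A) = P(A|B1)*P(B1) + P(A|B2)*P(B2)
P(A|B1)*P(B1) = 0.4 * 0.464 = 0.1856
P(A|B2)*P(B2) = 0.16 * 0.536 = 0.08576
P(A) = 0.1856 + 0.08576 = 0.27136

0.271360


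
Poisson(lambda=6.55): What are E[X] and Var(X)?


E[X] = Var(X) = lambda = 6.55

6.55, 6.55


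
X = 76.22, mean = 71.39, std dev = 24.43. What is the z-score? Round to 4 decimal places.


z = (X - mu) / sigma
X - mu = 76.22 - 71.39 = 4.83
z = 4.83 / 24.43 = 69/349 ≈ 0.197708

0.1977


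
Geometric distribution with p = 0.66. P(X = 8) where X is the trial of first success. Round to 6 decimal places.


P = (1-p)^(k-1) * p
(1-p)^(k-1) = 0.34^7 ≈ 0.0005252335
P = 0.0005252335 * 0.66 ≈ 0.0003466541

0.000347


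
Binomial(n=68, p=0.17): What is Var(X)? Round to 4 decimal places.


Var = n*p*(1-p) = 68 * 0.17 * 0.83 = 9.5948

9.5948


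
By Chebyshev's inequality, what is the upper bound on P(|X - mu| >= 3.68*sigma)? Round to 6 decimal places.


P <= 1/k^2
k^2 = 3.68^2 = 13.5424
1/k^2 = 1 / 13.5424 = 625/8464 ≈ 0.07384216

0.073842


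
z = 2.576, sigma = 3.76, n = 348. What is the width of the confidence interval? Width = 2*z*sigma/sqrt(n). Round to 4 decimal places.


width = 2*z*sigma/sqrt(n)
2*z*sigma = 2 * 2.576 * 3.76 = 19.37152
sqrt(348) ≈ 18.654758
width = 19.37152 / 18.654758 ≈ 1.038422

1.0384


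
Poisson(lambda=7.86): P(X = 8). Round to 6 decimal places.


P = e^(-lam) * lam^k / k!
e^(-7.86) ≈ 0.0003858739
lam^k = 7.86^8 ≈ 14567343.742980
k! = 8! = 40320
P = 0.0003858739 * 14567343.742980 / 40320 ≈ 0.139414

0.139414


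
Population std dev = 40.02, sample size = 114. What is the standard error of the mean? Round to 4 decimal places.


SE = sigma / sqrt(n)
sqrt(114) ≈ 10.677078
SE = 40.02 / 10.677078 ≈ 3.748216

3.7482


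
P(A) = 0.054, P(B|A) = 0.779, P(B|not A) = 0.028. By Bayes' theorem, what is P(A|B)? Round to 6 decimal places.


P(A|B) = P(B|A)*P(A) / P(B), P(B) = P(B|A)*P(A) + P(B|not A)*P(not A)
P(B|A)*P(A) = 0.779 * 0.054 = 0.042066
P(B|not A)*P(not A) = 0.028 * 0.946 = 0.026488
P(B) = 0.042066 + 0.026488 = 0.068554
P(A|B) = 0.042066 / 0.068554 ≈ 0.61361846

0.613618


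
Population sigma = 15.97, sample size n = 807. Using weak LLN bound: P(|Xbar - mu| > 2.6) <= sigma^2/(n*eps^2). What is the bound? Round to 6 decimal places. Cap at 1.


bound = min(1, sigma^2/(n*eps^2))
sigma^2 = 15.97^2 = 255.0409
n*eps^2 = 807 * 2.6^2 = 807 * 6.76 = 5455.32
sigma^2/(n*eps^2) = 255.0409 / 5455.32 ≈ 0.04675086

0.046751


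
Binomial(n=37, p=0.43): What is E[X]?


E[X] = n*p = 37 * 0.43 = 15.91

15.91


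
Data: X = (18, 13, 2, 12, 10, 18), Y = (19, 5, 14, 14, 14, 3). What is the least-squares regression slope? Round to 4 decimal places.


b = sum((xi-xbar)(yi-ybar)) / sum((xi-xbar)^2)
n = 6, xbar = 73/6 ≈ 12.166667, ybar = 69/6 = 11.5
Sxy = sum((xi-xbar)(yi-ybar)) = -42.5
Sxx = sum((xi-xbar)^2) = 1061/6 ≈ 176.833333
b = Sxy / Sxx = -255/1061 ≈ -0.240339

-0.2403


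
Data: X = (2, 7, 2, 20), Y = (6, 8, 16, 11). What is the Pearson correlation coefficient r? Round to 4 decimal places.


r = sum((xi-xbar)(yi-ybar)) / sqrt(sum((xi-xbar)^2) * sum((yi-ybar)^2))
n = 4, xbar = 31/4 = 7.75, ybar = 41/4 = 10.25
Sxy = sum((xi-xbar)(yi-ybar)) = 2.25
Sxx = sum((xi-xbar)^2) = 216.75
Syy = sum((yi-ybar)^2) = 56.75
sqrt(Sxx*Syy) ≈ 110.907901
r = Sxy / sqrt(Sxx*Syy) = 2.25 / 110.907901 ≈ 0.020287

0.0203


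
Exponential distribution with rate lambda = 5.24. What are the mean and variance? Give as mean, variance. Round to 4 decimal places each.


mean = 1/lam, var = 1/lam^2
mean = 1 / 5.24 = 25/131 ≈ 0.190840
lam^2 = 5.24^2 = 27.4576
var = 1 / 27.4576 ≈ 0.036420

0.1908, 0.0364


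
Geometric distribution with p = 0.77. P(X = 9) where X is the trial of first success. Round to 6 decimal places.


P = (1-p)^(k-1) * p
(1-p)^(k-1) = 0.23^8 ≈ 0.000007831099
P = 0.000007831099 * 0.77 ≈ 0.000006029946

0.000006


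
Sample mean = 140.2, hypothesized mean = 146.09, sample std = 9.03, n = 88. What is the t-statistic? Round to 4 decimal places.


t = (xbar - mu0) / (s/sqrt(n))
xbar - mu0 = 140.2 - 146.09 = -5.89
sqrt(88) ≈ 9.38083152
s/sqrt(n) = 9.03 / 9.38083152 ≈ 0.96260123
t = -5.89 / 0.96260123 ≈ -6.118837

-6.1188


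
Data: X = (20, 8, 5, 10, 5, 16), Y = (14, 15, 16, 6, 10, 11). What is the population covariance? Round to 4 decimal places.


Cov = (1/n)*sum((xi-xbar)(yi-ybar))
n = 6, xbar = 64/6 = 32/3 ≈ 10.666667, ybar = 72/6 = 12
sum((xi-xbar)(yi-ybar)) = -2
Cov = -2 / 6 = -1/3 ≈ -0.333333

-0.3333


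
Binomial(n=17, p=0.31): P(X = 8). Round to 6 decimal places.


P = C(n,k) * p^k * (1-p)^(n-k)
C(17,8) = 24310
p^k = 0.31^8 ≈ 0.00008528910
(1-p)^(n-k) = 0.69^9 ≈ 0.03545209
P = 24310 * 0.00008528910 * 0.03545209 ≈ 0.073506

0.073506


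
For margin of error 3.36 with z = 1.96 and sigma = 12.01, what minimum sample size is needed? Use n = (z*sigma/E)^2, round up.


z*sigma/E = 1.96 * 12.01 / 3.36 = 8407/1200 ≈ 7.005833
(z*sigma/E)^2 ≈ 49.081701
round up: n = 50

50


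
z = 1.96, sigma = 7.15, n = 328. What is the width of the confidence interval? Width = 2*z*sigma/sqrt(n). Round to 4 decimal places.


width = 2*z*sigma/sqrt(n)
2*z*sigma = 2 * 1.96 * 7.15 = 28.028
sqrt(328) ≈ 18.110770
width = 28.028 / 18.110770 ≈ 1.547587

1.5476


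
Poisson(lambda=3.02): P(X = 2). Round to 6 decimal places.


P = e^(-lam) * lam^k / k!
e^(-3.02) ≈ 0.04880122
lam^k = 3.02^2 = 9.1204
k! = 2! = 2
P = 0.04880122 * 9.1204 / 2 ≈ 0.222543

0.222543


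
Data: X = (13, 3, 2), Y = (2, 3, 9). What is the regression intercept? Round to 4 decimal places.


a = ybar - b*xbar, where b = sum((xi-xbar)(yi-ybar)) / sum((xi-xbar)^2)
n = 3, xbar = 18/3 = 6, ybar = 14/3 ≈ 4.666667
Sxy = sum((xi-xbar)(yi-ybar)) = -31
Sxx = sum((xi-xbar)^2) = 74
b = Sxy / Sxx = -31/74 ≈ -0.418919
a = 4.666667 - (-0.418919) * 6 = 797/111 ≈ 7.180180

7.1802


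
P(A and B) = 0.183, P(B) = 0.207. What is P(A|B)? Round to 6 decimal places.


P(A|B) = P(A and B) / P(B) = 0.183 / 0.207 = 61/69 ≈ 0.88405797

0.884058


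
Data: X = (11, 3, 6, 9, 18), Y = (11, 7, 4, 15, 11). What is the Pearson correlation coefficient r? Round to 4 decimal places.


r = sum((xi-xbar)(yi-ybar)) / sqrt(sum((xi-xbar)^2) * sum((yi-ybar)^2))
n = 5, xbar = 47/5 = 9.4, ybar = 48/5 = 9.6
Sxy = sum((xi-xbar)(yi-ybar)) = 47.8
Sxx = sum((xi-xbar)^2) = 129.2
Syy = sum((yi-ybar)^2) = 71.2
sqrt(Sxx*Syy) ≈ 95.911626
r = Sxy / sqrt(Sxx*Syy) = 47.8 / 95.911626 ≈ 0.498375

0.4984


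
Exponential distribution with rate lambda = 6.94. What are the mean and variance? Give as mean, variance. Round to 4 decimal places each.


mean = 1/lam, var = 1/lam^2
mean = 1 / 6.94 = 50/347 ≈ 0.144092
lam^2 = 6.94^2 = 48.1636
var = 1 / 48.1636 ≈ 0.020763

0.1441, 0.0208


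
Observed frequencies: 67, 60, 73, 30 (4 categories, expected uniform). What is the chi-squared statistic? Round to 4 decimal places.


chi2 = sum((O-E)^2/E), E = total/4
total = 230, E = 230/4 = 57.5
(67 - 57.5)^2 / 57.5 = 90.25 / 57.5 = 361/230 ≈ 1.569565
(60 - 57.5)^2 / 57.5 = 6.25 / 57.5 = 5/46 ≈ 0.108696
(73 - 57.5)^2 / 57.5 = 240.25 / 57.5 = 961/230 ≈ 4.178261
(30 - 57.5)^2 / 57.5 = 756.25 / 57.5 = 605/46 ≈ 13.152174
chi2 = 2186/115 ≈ 19.008696

19.0087


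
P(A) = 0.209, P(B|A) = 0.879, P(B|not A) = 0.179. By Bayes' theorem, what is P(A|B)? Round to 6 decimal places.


P(A|B) = P(B|A)*P(A) / P(B), P(B) = P(B|A)*P(A) + P(B|not A)*P(not A)
P(B|A)*P(A) = 0.879 * 0.209 = 0.183711
P(B|not A)*P(not A) = 0.179 * 0.791 = 0.141589
P(B) = 0.183711 + 0.141589 = 0.3253
P(A|B) = 0.183711 / 0.3253 ≈ 0.56474331

0.564743


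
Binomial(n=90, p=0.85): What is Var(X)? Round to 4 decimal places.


Var = n*p*(1-p) = 90 * 0.85 * 0.15 = 11.475

11.4750


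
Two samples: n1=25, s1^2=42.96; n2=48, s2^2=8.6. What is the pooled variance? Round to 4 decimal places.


sp^2 = ((n1-1)*s1^2 + (n2-1)*s2^2)/(n1+n2-2)
(n1-1)*s1^2 = 24 * 42.96 = 1031.04
(n2-1)*s2^2 = 47 * 8.6 = 404.2
numerator = 1031.04 + 404.2 = 1435.24
n1+n2-2 = 71
sp^2 = 1435.24 / 71 = 35881/1775 ≈ 20.214648

20.2146


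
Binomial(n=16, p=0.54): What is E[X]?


E[X] = n*p = 16 * 0.54 = 8.64

8.64


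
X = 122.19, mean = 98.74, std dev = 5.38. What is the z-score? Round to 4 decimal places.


z = (X - mu) / sigma
X - mu = 122.19 - 98.74 = 23.45
z = 23.45 / 5.38 = 2345/538 ≈ 4.358736

4.3587


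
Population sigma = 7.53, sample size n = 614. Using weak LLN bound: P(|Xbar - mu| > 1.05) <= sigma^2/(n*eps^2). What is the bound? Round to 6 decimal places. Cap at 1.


bound = min(1, sigma^2/(n*eps^2))
sigma^2 = 7.53^2 = 56.7009
n*eps^2 = 614 * 1.05^2 = 614 * 1.1025 = 676.935
sigma^2/(n*eps^2) = 56.7009 / 676.935 ≈ 0.08376122

0.083761


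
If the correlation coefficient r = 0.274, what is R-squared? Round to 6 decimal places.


R^2 = r^2 = (0.274)^2 = 0.075076

0.075076


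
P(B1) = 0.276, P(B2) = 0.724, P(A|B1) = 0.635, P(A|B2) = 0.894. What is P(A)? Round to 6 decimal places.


P(A) = P(A|B1)*P(B1) + P(A|B2)*P(B2)
P(A|B1)*P(B1) = 0.635 * 0.276 = 0.17526
P(A|B2)*P(B2) = 0.894 * 0.724 = 0.647256
P(A) = 0.17526 + 0.647256 = 0.822516

0.822516


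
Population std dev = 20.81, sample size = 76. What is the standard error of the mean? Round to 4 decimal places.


SE = sigma / sqrt(n)
sqrt(76) ≈ 8.717798
SE = 20.81 / 8.717798 ≈ 2.387071

2.3871


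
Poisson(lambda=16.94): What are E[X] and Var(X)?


E[X] = Var(X) = lambda = 16.94

16.94, 16.94


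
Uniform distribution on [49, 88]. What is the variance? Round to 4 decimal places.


Var = (b-a)^2 / 12
(b-a)^2 = (88 - 49)^2 = 1521
Var = 1521/12 = 126.75

126.7500


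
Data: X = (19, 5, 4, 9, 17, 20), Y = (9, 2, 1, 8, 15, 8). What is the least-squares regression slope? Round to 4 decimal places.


b = sum((xi-xbar)(yi-ybar)) / sum((xi-xbar)^2)
n = 6, xbar = 74/6 = 37/3 ≈ 12.333333, ybar = 43/6 ≈ 7.166667
Sxy = sum((xi-xbar)(yi-ybar)) = 425/3 ≈ 141.666667
Sxx = sum((xi-xbar)^2) = 778/3 ≈ 259.333333
b = Sxy / Sxx = 425/778 ≈ 0.546272

0.5463


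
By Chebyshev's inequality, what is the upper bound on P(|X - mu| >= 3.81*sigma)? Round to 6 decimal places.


P <= 1/k^2
k^2 = 3.81^2 = 14.5161
1/k^2 = 1 / 14.5161 ≈ 0.06888903

0.068889


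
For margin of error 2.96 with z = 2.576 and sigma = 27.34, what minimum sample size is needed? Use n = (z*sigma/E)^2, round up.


z*sigma/E = 2.576 * 27.34 / 2.96 = 220087/9250 ≈ 23.793189
(z*sigma/E)^2 ≈ 566.115852
round up: n = 567

567


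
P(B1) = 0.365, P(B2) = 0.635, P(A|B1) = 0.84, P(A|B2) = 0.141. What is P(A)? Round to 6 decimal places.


P(A) = P(A|B1)*P(B1) + P(A|B2)*P(B2)
P(A|B1)*P(B1) = 0.84 * 0.365 = 0.3066
P(A|B2)*P(B2) = 0.141 * 0.635 = 0.089535
P(A) = 0.3066 + 0.089535 = 0.396135

0.396135


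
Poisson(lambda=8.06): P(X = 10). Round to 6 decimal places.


P = e^(-lam) * lam^k / k!
e^(-8.06) ≈ 0.0003159268
lam^k = 8.06^10 ≈ 1157045447.884314
k! = 10! = 3628800
P = 0.0003159268 * 1157045447.884314 / 3628800 ≈ 0.100733

0.100733


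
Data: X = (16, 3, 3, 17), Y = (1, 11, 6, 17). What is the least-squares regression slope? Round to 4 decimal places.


b = sum((xi-xbar)(yi-ybar)) / sum((xi-xbar)^2)
n = 4, xbar = 39/4 = 9.75, ybar = 35/4 = 8.75
Sxy = sum((xi-xbar)(yi-ybar)) = 14.75
Sxx = sum((xi-xbar)^2) = 182.75
b = Sxy / Sxx = 59/731 ≈ 0.080711

0.0807


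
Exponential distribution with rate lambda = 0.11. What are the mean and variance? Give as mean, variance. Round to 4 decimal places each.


mean = 1/lam, var = 1/lam^2
mean = 1 / 0.11 = 100/11 ≈ 9.090909
lam^2 = 0.11^2 = 0.0121
var = 1 / 0.0121 = 10000/121 ≈ 82.644628

9.0909, 82.6446


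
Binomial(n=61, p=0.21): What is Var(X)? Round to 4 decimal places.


Var = n*p*(1-p) = 61 * 0.21 * 0.79 = 10.1199

10.1199


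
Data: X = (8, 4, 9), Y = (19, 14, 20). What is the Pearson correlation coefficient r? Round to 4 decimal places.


r = sum((xi-xbar)(yi-ybar)) / sqrt(sum((xi-xbar)^2) * sum((yi-ybar)^2))
n = 3, xbar = 21/3 = 7, ybar = 53/3 ≈ 17.666667
Sxy = sum((xi-xbar)(yi-ybar)) = 17
Sxx = sum((xi-xbar)^2) = 14
Syy = sum((yi-ybar)^2) = 62/3 ≈ 20.666667
sqrt(Sxx*Syy) ≈ 17.009801
r = Sxy / sqrt(Sxx*Syy) = 17 / 17.009801 ≈ 0.999424

0.9994


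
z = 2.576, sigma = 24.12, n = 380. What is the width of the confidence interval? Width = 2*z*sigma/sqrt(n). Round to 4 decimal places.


width = 2*z*sigma/sqrt(n)
2*z*sigma = 2 * 2.576 * 24.12 = 124.26624
sqrt(380) ≈ 19.493589
width = 124.26624 / 19.493589 ≈ 6.374724

6.3747


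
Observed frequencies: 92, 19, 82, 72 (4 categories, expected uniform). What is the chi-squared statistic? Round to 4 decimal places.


chi2 = sum((O-E)^2/E), E = total/4
total = 265, E = 265/4 = 66.25
(92 - 66.25)^2 / 66.25 = 663.0625 / 66.25 = 10609/1060 ≈ 10.008491
(19 - 66.25)^2 / 66.25 = 2232.5625 / 66.25 = 35721/1060 ≈ 33.699057
(82 - 66.25)^2 / 66.25 = 248.0625 / 66.25 = 3969/1060 ≈ 3.744340
(72 - 66.25)^2 / 66.25 = 33.0625 / 66.25 = 529/1060 ≈ 0.499057
chi2 = 12707/265 ≈ 47.950943

47.9509


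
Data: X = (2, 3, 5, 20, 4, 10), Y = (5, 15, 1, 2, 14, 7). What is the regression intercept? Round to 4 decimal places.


a = ybar - b*xbar, where b = sum((xi-xbar)(yi-ybar)) / sum((xi-xbar)^2)
n = 6, xbar = 44/6 = 22/3 ≈ 7.333333, ybar = 44/6 = 22/3 ≈ 7.333333
Sxy = sum((xi-xbar)(yi-ybar)) = -290/3 ≈ -96.666667
Sxx = sum((xi-xbar)^2) = 694/3 ≈ 231.333333
b = Sxy / Sxx = -145/347 ≈ -0.417867
a = 7.333333 - (-0.417867) * 7.333333 = 3608/347 ≈ 10.397695

10.3977


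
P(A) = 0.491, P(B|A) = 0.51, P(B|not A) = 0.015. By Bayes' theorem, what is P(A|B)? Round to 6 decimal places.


P(A|B) = P(B|A)*P(A) / P(B), P(B) = P(B|A)*P(A) + P(B|not A)*P(not A)
P(B|A)*P(A) = 0.51 * 0.491 = 0.25041
P(B|not A)*P(not A) = 0.015 * 0.509 = 0.007635
P(B) = 0.25041 + 0.007635 = 0.258045
P(A|B) = 0.25041 / 0.258045 ≈ 0.97041214

0.970412
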